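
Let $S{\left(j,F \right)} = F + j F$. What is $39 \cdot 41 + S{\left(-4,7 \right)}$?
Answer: $1578$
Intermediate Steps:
$S{\left(j,F \right)} = F + F j$
$39 \cdot 41 + S{\left(-4,7 \right)} = 39 \cdot 41 + 7 \left(1 - 4\right) = 1599 + 7 \left(-3\right) = 1599 - 21 = 1578$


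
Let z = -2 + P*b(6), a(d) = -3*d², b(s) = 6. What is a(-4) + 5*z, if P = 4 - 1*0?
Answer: 62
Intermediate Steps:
P = 4 (P = 4 + 0 = 4)
z = 22 (z = -2 + 4*6 = -2 + 24 = 22)
a(-4) + 5*z = -3*(-4)² + 5*22 = -3*16 + 110 = -48 + 110 = 62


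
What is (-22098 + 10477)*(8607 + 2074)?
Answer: -124123901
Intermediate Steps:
(-22098 + 10477)*(8607 + 2074) = -11621*10681 = -124123901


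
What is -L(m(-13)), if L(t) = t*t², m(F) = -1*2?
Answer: 8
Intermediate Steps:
m(F) = -2
L(t) = t³
-L(m(-13)) = -1*(-2)³ = -1*(-8) = 8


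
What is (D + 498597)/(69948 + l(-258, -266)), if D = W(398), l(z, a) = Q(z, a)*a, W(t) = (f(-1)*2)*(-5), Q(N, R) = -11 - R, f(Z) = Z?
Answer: 498607/2118 ≈ 235.41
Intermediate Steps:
W(t) = 10 (W(t) = -1*2*(-5) = -2*(-5) = 10)
l(z, a) = a*(-11 - a) (l(z, a) = (-11 - a)*a = a*(-11 - a))
D = 10
(D + 498597)/(69948 + l(-258, -266)) = (10 + 498597)/(69948 - 1*(-266)*(11 - 266)) = 498607/(69948 - 1*(-266)*(-255)) = 498607/(69948 - 67830) = 498607/2118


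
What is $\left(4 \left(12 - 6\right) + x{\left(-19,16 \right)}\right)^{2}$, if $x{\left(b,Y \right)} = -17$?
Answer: $49$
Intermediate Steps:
$\left(4 \left(12 - 6\right) + x{\left(-19,16 \right)}\right)^{2} = \left(4 \left(12 - 6\right) - 17\right)^{2} = \left(4 \cdot 6 - 17\right)^{2} = \left(24 - 17\right)^{2} = 7^{2} = 49$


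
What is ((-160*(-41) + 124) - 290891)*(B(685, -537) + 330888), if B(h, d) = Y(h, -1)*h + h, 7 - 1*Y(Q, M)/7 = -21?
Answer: -132392999431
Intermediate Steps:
Y(Q, M) = 196 (Y(Q, M) = 49 - 7*(-21) = 49 + 147 = 196)
B(h, d) = 197*h (B(h, d) = 196*h + h = 197*h)
((-160*(-41) + 124) - 290891)*(B(685, -537) + 330888) = ((-160*(-41) + 124) - 290891)*(197*685 + 330888) = ((6560 + 124) - 290891)*(134945 + 330888) = (6684 - 290891)*465833 = -284207*465833 = -132392999431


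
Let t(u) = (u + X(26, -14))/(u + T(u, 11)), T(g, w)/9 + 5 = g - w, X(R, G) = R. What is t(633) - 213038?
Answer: -1317852409/6186 ≈ -2.1304e+5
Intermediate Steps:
T(g, w) = -45 - 9*w + 9*g (T(g, w) = -45 + 9*(g - w) = -45 + (-9*w + 9*g) = -45 - 9*w + 9*g)
t(u) = (26 + u)/(-144 + 10*u) (t(u) = (u + 26)/(u + (-45 - 9*11 + 9*u)) = (26 + u)/(u + (-45 - 99 + 9*u)) = (26 + u)/(u + (-144 + 9*u)) = (26 + u)/(-144 + 10*u))
t(633) - 213038 = (26 + 633)/(2*(-72 + 5*633)) - 213038 = (1/2)*659/(-72 + 3165) - 213038 = (1/2)*659/3093 - 213038 = (1/2)*(1/3093)*659 - 213038 = 659/6186 - 213038 = -1317852409/6186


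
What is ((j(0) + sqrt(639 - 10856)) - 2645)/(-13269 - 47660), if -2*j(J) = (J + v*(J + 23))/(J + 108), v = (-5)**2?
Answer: 571895/13160664 - I*sqrt(10217)/60929 ≈ 0.043455 - 0.001659*I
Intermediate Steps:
v = 25
j(J) = -(575 + 26*J)/(2*(108 + J)) (j(J) = -(J + 25*(J + 23))/(2*(J + 108)) = -(J + 25*(23 + J))/(2*(108 + J)) = -(J + (575 + 25*J))/(2*(108 + J)) = -(575 + 26*J)/(2*(108 + J)))
((j(0) + sqrt(639 - 10856)) - 2645)/(-13269 - 47660) = (((-575 - 26*0)/(2*(108 + 0)) + sqrt(639 - 10856)) - 2645)/(-13269 - 47660) = (((1/2)*(-575 + 0)/108 + sqrt(-10217)) - 2645)/(-60929) = (((1/2)*(1/108)*(-575) + I*sqrt(10217)) - 2645)*(-1/60929) = ((-575/216 + I*sqrt(10217)) - 2645)*(-1/60929) = (-571895/216 + I*sqrt(10217))*(-1/60929) = 571895/13160664 - I*sqrt(10217)/60929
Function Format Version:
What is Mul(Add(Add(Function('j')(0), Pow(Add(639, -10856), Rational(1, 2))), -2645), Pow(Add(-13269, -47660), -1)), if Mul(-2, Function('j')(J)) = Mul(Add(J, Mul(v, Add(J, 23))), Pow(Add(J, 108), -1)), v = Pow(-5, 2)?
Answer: Add(Rational(571895, 13160664), Mul(Rational(-1, 60929), I, Pow(10217, Rational(1, 2)))) ≈ Add(0.043455, Mul(-0.0016590, I))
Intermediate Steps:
v = 25
Function('j')(J) = Mul(Rational(-1, 2), Pow(Add(108, J), -1), Add(575, Mul(26, J))) (Function('j')(J) = Mul(Rational(-1, 2), Mul(Add(J, Mul(25, Add(J, 23))), Pow(Add(J, 108), -1))) = Mul(Rational(-1, 2), Mul(Add(J, Mul(25, Add(23, J))), Pow(Add(108, J), -1))) = Mul(Rational(-1, 2), Mul(Add(J, Add(575, Mul(25, J))), Pow(Add(108, J), -1))) = Mul(Rational(-1, 2), Mul(Add(575, Mul(26, J)), Pow(Add(108, J), -1))) = Mul(Rational(-1, 2), Mul(Pow(Add(108, J), -1), Add(575, Mul(26, J)))) = Mul(Rational(-1, 2), Pow(Add(108, J), -1), Add(575, Mul(26, J))))
Mul(Add(Add(Function('j')(0), Pow(Add(639, -10856), Rational(1, 2))), -2645), Pow(Add(-13269, -47660), -1)) = Mul(Add(Add(Mul(Rational(1, 2), Pow(Add(108, 0), -1), Add(-575, Mul(-26, 0))), Pow(Add(639, -10856), Rational(1, 2))), -2645), Pow(Add(-13269, -47660), -1)) = Mul(Add(Add(Mul(Rational(1, 2), Pow(108, -1), Add(-575, 0)), Pow(-10217, Rational(1, 2))), -2645), Pow(-60929, -1)) = Mul(Add(Add(Mul(Rational(1, 2), Rational(1, 108), -575), Mul(I, Pow(10217, Rational(1, 2)))), -2645), Rational(-1, 60929)) = Mul(Add(Add(Rational(-575, 216), Mul(I, Pow(10217, Rational(1, 2)))), -2645), Rational(-1, 60929)) = Mul(Add(Rational(-571895, 216), Mul(I, Pow(10217, Rational(1, 2)))), Rational(-1, 60929)) = Add(Rational(571895, 13160664), Mul(Rational(-1, 60929), I, Pow(10217, Rational(1, 2))))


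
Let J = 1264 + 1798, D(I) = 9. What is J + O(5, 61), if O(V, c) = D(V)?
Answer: 3071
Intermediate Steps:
O(V, c) = 9
J = 3062
J + O(5, 61) = 3062 + 9 = 3071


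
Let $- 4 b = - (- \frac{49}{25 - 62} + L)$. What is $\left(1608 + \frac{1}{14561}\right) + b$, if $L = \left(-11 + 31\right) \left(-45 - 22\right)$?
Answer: $\frac{2744064281}{2155028} \approx 1273.3$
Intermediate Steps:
$L = -1340$ ($L = 20 \left(-67\right) = -1340$)
$b = - \frac{49531}{148}$ ($b = - \frac{\left(-1\right) \left(- \frac{49}{25 - 62} - 1340\right)}{4} = - \frac{\left(-1\right) \left(- \frac{49}{-37} - 1340\right)}{4} = - \frac{\left(-1\right) \left(\left(-49\right) \left(- \frac{1}{37}\right) - 1340\right)}{4} = - \frac{\left(-1\right) \left(\frac{49}{37} - 1340\right)}{4} = - \frac{\left(-1\right) \left(- \frac{49531}{37}\right)}{4} = \left(- \frac{1}{4}\right) \frac{49531}{37} = - \frac{49531}{148} \approx -334.67$)
$\left(1608 + \frac{1}{14561}\right) + b = \left(1608 + \frac{1}{14561}\right) - \frac{49531}{148} = \frac{23414089}{14561} - \frac{49531}{148} = \frac{2744064281}{2155028}$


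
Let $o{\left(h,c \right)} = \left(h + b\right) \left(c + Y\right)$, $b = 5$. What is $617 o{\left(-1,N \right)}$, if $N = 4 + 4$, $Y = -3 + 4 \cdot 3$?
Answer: $41956$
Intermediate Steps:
$Y = 9$ ($Y = -3 + 12 = 9$)
$N = 8$
$o{\left(h,c \right)} = \left(5 + h\right) \left(9 + c\right)$ ($o{\left(h,c \right)} = \left(h + 5\right) \left(c + 9\right) = \left(5 + h\right) \left(9 + c\right)$)
$617 o{\left(-1,N \right)} = 617 \left(45 + 5 \cdot 8 + 9 \left(-1\right) + 8 \left(-1\right)\right) = 617 \left(45 + 40 - 9 - 8\right) = 617 \cdot 68 = 41956$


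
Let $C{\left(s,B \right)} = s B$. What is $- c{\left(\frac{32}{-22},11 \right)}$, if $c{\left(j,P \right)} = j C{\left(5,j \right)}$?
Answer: $- \frac{1280}{121} \approx -10.579$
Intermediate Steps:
$C{\left(s,B \right)} = B s$
$c{\left(j,P \right)} = 5 j^{2}$ ($c{\left(j,P \right)} = j j 5 = j 5 j = 5 j^{2}$)
$- c{\left(\frac{32}{-22},11 \right)} = - 5 \left(\frac{32}{-22}\right)^{2} = - 5 \left(32 \left(- \frac{1}{22}\right)\right)^{2} = - 5 \left(- \frac{16}{11}\right)^{2} = - \frac{5 \cdot 256}{121} = \left(-1\right) \frac{1280}{121} = - \frac{1280}{121}$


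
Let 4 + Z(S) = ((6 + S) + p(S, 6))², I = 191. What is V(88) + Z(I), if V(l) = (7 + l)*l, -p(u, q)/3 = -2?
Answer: 49565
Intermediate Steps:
p(u, q) = 6 (p(u, q) = -3*(-2) = 6)
V(l) = l*(7 + l)
Z(S) = -4 + (12 + S)² (Z(S) = -4 + ((6 + S) + 6)² = -4 + (12 + S)²)
V(88) + Z(I) = 88*(7 + 88) + (-4 + (12 + 191)²) = 88*95 + (-4 + 203²) = 8360 + (-4 + 41209) = 8360 + 41205 = 49565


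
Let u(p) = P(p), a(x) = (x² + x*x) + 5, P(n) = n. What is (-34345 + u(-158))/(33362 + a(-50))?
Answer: -1643/1827 ≈ -0.89929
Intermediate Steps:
a(x) = 5 + 2*x² (a(x) = (x² + x²) + 5 = 2*x² + 5 = 5 + 2*x²)
u(p) = p
(-34345 + u(-158))/(33362 + a(-50)) = (-34345 - 158)/(33362 + (5 + 2*(-50)²)) = -34503/(33362 + (5 + 2*2500)) = -34503/(33362 + (5 + 5000)) = -34503/(33362 + 5005) = -34503/38367 = -34503*1/38367 = -1643/1827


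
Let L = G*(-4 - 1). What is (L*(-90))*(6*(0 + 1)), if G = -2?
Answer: -5400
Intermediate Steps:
L = 10 (L = -2*(-4 - 1) = -2*(-5) = 10)
(L*(-90))*(6*(0 + 1)) = (10*(-90))*(6*(0 + 1)) = -5400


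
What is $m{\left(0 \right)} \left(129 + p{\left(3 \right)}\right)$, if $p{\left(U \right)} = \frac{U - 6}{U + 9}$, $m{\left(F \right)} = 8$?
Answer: $1030$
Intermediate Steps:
$p{\left(U \right)} = \frac{-6 + U}{9 + U}$
$m{\left(0 \right)} \left(129 + p{\left(3 \right)}\right) = 8 \left(129 + \frac{-6 + 3}{9 + 3}\right) = 8 \left(129 + \frac{1}{12} \left(-3\right)\right) = 8 \left(129 - \frac{1}{4}\right) = 8 \cdot \frac{515}{4} = 1030$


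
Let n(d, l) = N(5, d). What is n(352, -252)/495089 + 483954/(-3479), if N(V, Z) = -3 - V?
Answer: -34228618534/246059233 ≈ -139.11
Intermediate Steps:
n(d, l) = -8 (n(d, l) = -3 - 1*5 = -3 - 5 = -8)
n(352, -252)/495089 + 483954/(-3479) = -8/495089 + 483954/(-3479) = -8*1/495089 + 483954*(-1/3479) = -8/495089 - 483954/3479 = -34228618534/246059233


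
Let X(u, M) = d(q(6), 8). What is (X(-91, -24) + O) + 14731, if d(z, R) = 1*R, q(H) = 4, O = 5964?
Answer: 20703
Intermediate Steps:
d(z, R) = R
X(u, M) = 8
(X(-91, -24) + O) + 14731 = (8 + 5964) + 14731 = 5972 + 14731 = 20703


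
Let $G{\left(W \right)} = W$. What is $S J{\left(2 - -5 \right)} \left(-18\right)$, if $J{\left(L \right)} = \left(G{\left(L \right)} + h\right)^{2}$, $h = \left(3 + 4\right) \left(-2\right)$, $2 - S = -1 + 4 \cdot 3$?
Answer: $7938$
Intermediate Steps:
$S = -9$ ($S = 2 - \left(-1 + 4 \cdot 3\right) = 2 - \left(-1 + 12\right) = 2 - 11 = -9$)
$h = -14$ ($h = 7 \left(-2\right) = -14$)
$J{\left(L \right)} = \left(-14 + L\right)^{2}$ ($J{\left(L \right)} = \left(L - 14\right)^{2} = \left(-14 + L\right)^{2}$)
$S J{\left(2 - -5 \right)} \left(-18\right) = - 9 \left(-14 + \left(2 - -5\right)\right)^{2} \left(-18\right) = - 9 \left(-14 + \left(2 + 5\right)\right)^{2} \left(-18\right) = - 9 \left(-14 + 7\right)^{2} \left(-18\right) = - 9 \left(-7\right)^{2} \left(-18\right) = \left(-9\right) 49 \left(-18\right) = \left(-441\right) \left(-18\right) = 7938$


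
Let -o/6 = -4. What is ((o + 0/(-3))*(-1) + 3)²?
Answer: 441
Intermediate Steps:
o = 24 (o = -6*(-4) = 24)
((o + 0/(-3))*(-1) + 3)² = ((24 + 0/(-3))*(-1) + 3)² = ((24 + 0*(-⅓))*(-1) + 3)² = ((24 + 0)*(-1) + 3)² = (24*(-1) + 3)² = (-24 + 3)² = (-21)² = 441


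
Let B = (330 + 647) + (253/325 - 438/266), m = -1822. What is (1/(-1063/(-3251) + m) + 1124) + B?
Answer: 10971670724634/5224278475 ≈ 2100.1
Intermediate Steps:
B = 42193299/43225 (B = 977 + (253*(1/325) - 438*1/266) = 977 + (253/325 - 219/133) = 977 - 37526/43225 = 42193299/43225 ≈ 976.13)
(1/(-1063/(-3251) + m) + 1124) + B = (1/(-1063/(-3251) - 1822) + 1124) + 42193299/43225 = (1/(-1063*(-1/3251) - 1822) + 1124) + 42193299/43225 = (1/(1063/3251 - 1822) + 1124) + 42193299/43225 = (1/(-5922259/3251) + 1124) + 42193299/43225 = (-3251/5922259 + 1124) + 42193299/43225 = 6656615865/5922259 + 42193299/43225 = 10971670724634/5224278475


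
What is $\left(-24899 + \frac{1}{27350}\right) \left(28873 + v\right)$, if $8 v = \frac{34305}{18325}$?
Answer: $- \frac{576499097598657429}{801902000} \approx -7.1891 \cdot 10^{8}$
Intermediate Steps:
$v = \frac{6861}{29320}$ ($v = \frac{34305 \cdot \frac{1}{18325}}{8} = \frac{1}{8} \cdot \frac{6861}{3665} = \frac{6861}{29320} \approx 0.234$)
$\left(-24899 + \frac{1}{27350}\right) \left(28873 + v\right) = \left(-24899 + \frac{1}{27350}\right) \left(28873 + \frac{6861}{29320}\right) = \left(-24899 + \frac{1}{27350}\right) \frac{846563221}{29320} = \left(- \frac{680987649}{27350}\right) \frac{846563221}{29320} = - \frac{576499097598657429}{801902000}$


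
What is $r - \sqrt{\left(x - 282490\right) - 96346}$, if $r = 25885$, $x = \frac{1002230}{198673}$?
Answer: $25885 - \frac{i \sqrt{14952821838457854}}{198673} \approx 25885.0 - 615.49 i$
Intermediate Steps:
$x = \frac{1002230}{198673}$ ($x = 1002230 \cdot \frac{1}{198673} = \frac{1002230}{198673} \approx 5.0446$)
$r - \sqrt{\left(x - 282490\right) - 96346} = 25885 - \sqrt{\left(\frac{1002230}{198673} - 282490\right) - 96346} = 25885 - \sqrt{- \frac{56122133540}{198673} - 96346} = 25885 - \sqrt{- \frac{75263482398}{198673}} = 25885 - \frac{i \sqrt{14952821838457854}}{198673}$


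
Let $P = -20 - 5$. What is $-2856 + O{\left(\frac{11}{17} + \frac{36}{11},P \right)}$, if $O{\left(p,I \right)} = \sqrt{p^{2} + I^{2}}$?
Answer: $-2856 + \frac{\sqrt{22392914}}{187} \approx -2830.7$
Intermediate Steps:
$P = -25$ ($P = -20 - 5 = -25$)
$O{\left(p,I \right)} = \sqrt{I^{2} + p^{2}}$
$-2856 + O{\left(\frac{11}{17} + \frac{36}{11},P \right)} = -2856 + \sqrt{\left(-25\right)^{2} + \left(\frac{11}{17} + \frac{36}{11}\right)^{2}} = -2856 + \sqrt{625 + \left(11 \cdot \frac{1}{17} + 36 \cdot \frac{1}{11}\right)^{2}} = -2856 + \sqrt{625 + \left(\frac{11}{17} + \frac{36}{11}\right)^{2}} = -2856 + \sqrt{625 + \left(\frac{733}{187}\right)^{2}} = -2856 + \sqrt{625 + \frac{537289}{34969}} = -2856 + \sqrt{\frac{22392914}{34969}} = -2856 + \frac{\sqrt{22392914}}{187}$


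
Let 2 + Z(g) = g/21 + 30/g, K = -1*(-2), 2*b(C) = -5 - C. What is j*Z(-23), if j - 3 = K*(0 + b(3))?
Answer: 10625/483 ≈ 21.998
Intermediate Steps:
b(C) = -5/2 - C/2 (b(C) = (-5 - C)/2 = -5/2 - C/2)
K = 2
Z(g) = -2 + 30/g + g/21 (Z(g) = -2 + (g/21 + 30/g) = -2 + (30/g + g/21) = -2 + 30/g + g/21)
j = -5 (j = 3 + 2*(0 + (-5/2 - 1/2*3)) = 3 + 2*(0 + (-5/2 - 3/2)) = 3 + 2*(0 - 4) = 3 + 2*(-4) = 3 - 8 = -5)
j*Z(-23) = -5*(-2 + 30/(-23) + (1/21)*(-23)) = -5*(-2 + 30*(-1/23) - 23/21) = -5*(-2 - 30/23 - 23/21) = -5*(-2125/483) = 10625/483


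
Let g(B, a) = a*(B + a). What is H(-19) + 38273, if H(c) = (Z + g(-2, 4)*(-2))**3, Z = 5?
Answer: 36942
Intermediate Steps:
H(c) = -1331 (H(c) = (5 + (4*(-2 + 4))*(-2))**3 = (5 + (4*2)*(-2))**3 = (5 + 8*(-2))**3 = (5 - 16)**3 = (-11)**3 = -1331)
H(-19) + 38273 = -1331 + 38273 = 36942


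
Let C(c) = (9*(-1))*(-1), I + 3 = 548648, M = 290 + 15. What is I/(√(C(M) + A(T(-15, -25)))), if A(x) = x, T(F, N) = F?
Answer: -548645*I*√6/6 ≈ -2.2398e+5*I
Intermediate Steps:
M = 305
I = 548645 (I = -3 + 548648 = 548645)
C(c) = 9 (C(c) = -9*(-1) = 9)
I/(√(C(M) + A(T(-15, -25)))) = 548645/(√(9 - 15)) = 548645/(√(-6)) = 548645/((I*√6)) = 548645*(-I*√6/6) = -548645*I*√6/6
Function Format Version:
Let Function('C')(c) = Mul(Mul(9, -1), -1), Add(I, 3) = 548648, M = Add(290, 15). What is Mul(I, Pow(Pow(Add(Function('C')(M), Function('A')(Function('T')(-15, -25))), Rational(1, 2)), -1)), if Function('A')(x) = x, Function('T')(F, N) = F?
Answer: Mul(Rational(-548645, 6), I, Pow(6, Rational(1, 2))) ≈ Mul(-2.2398e+5, I)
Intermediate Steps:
M = 305
I = 548645 (I = Add(-3, 548648) = 548645)
Function('C')(c) = 9 (Function('C')(c) = Mul(-9, -1) = 9)
Mul(I, Pow(Pow(Add(Function('C')(M), Function('A')(Function('T')(-15, -25))), Rational(1, 2)), -1)) = Mul(548645, Pow(Pow(Add(9, -15), Rational(1, 2)), -1)) = Mul(548645, Pow(Pow(-6, Rational(1, 2)), -1)) = Mul(548645, Pow(Mul(I, Pow(6, Rational(1, 2))), -1)) = Mul(548645, Mul(Rational(-1, 6), I, Pow(6, Rational(1, 2)))) = Mul(Rational(-548645, 6), I, Pow(6, Rational(1, 2)))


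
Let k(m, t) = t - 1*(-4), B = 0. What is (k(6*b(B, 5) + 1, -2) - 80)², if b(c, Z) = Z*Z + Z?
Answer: 6084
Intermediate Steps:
b(c, Z) = Z + Z² (b(c, Z) = Z² + Z = Z + Z²)
k(m, t) = 4 + t (k(m, t) = t + 4 = 4 + t)
(k(6*b(B, 5) + 1, -2) - 80)² = ((4 - 2) - 80)² = (2 - 80)² = (-78)² = 6084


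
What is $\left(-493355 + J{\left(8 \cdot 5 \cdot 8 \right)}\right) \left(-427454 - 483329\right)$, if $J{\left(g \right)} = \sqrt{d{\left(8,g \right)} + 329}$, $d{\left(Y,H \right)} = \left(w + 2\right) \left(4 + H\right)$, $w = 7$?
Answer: $449339346965 - 910783 \sqrt{3245} \approx 4.4929 \cdot 10^{11}$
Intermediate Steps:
$d{\left(Y,H \right)} = 36 + 9 H$ ($d{\left(Y,H \right)} = \left(7 + 2\right) \left(4 + H\right) = 9 \left(4 + H\right) = 36 + 9 H$)
$J{\left(g \right)} = \sqrt{365 + 9 g}$ ($J{\left(g \right)} = \sqrt{\left(36 + 9 g\right) + 329} = \sqrt{365 + 9 g}$)
$\left(-493355 + J{\left(8 \cdot 5 \cdot 8 \right)}\right) \left(-427454 - 483329\right) = \left(-493355 + \sqrt{365 + 9 \cdot 8 \cdot 5 \cdot 8}\right) \left(-427454 - 483329\right) = \left(-493355 + \sqrt{365 + 9 \cdot 40 \cdot 8}\right) \left(-910783\right) = \left(-493355 + \sqrt{365 + 9 \cdot 320}\right) \left(-910783\right) = \left(-493355 + \sqrt{365 + 2880}\right) \left(-910783\right) = \left(-493355 + \sqrt{3245}\right) \left(-910783\right) = 449339346965 - 910783 \sqrt{3245}$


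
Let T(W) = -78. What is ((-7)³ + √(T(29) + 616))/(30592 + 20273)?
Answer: -343/50865 + √538/50865 ≈ -0.0062873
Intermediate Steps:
((-7)³ + √(T(29) + 616))/(30592 + 20273) = ((-7)³ + √(-78 + 616))/(30592 + 20273) = (-343 + √538)/50865 = (-343 + √538)*(1/50865) = -343/50865 + √538/50865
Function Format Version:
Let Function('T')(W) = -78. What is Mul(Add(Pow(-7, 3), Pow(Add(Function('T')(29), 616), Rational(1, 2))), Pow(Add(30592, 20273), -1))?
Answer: Add(Rational(-343, 50865), Mul(Rational(1, 50865), Pow(538, Rational(1, 2)))) ≈ -0.0062873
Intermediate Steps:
Mul(Add(Pow(-7, 3), Pow(Add(Function('T')(29), 616), Rational(1, 2))), Pow(Add(30592, 20273), -1)) = Mul(Add(Pow(-7, 3), Pow(Add(-78, 616), Rational(1, 2))), Pow(Add(30592, 20273), -1)) = Mul(Add(-343, Pow(538, Rational(1, 2))), Pow(50865, -1)) = Mul(Add(-343, Pow(538, Rational(1, 2))), Rational(1, 50865)) = Add(Rational(-343, 50865), Mul(Rational(1, 50865), Pow(538, Rational(1, 2))))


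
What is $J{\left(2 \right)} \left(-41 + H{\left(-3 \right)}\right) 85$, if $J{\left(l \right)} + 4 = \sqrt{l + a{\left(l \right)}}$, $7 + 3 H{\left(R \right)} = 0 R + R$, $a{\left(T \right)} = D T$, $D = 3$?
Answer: $\frac{45220}{3} - \frac{22610 \sqrt{2}}{3} \approx 4414.9$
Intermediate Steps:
$a{\left(T \right)} = 3 T$
$H{\left(R \right)} = - \frac{7}{3} + \frac{R}{3}$ ($H{\left(R \right)} = - \frac{7}{3} + \frac{0 R + R}{3} = - \frac{7}{3} + \frac{0 + R}{3} = - \frac{7}{3} + \frac{R}{3}$)
$J{\left(l \right)} = -4 + 2 \sqrt{l}$ ($J{\left(l \right)} = -4 + \sqrt{l + 3 l} = -4 + \sqrt{4 l} = -4 + 2 \sqrt{l}$)
$J{\left(2 \right)} \left(-41 + H{\left(-3 \right)}\right) 85 = \left(-4 + 2 \sqrt{2}\right) \left(-41 + \left(- \frac{7}{3} + \frac{1}{3} \left(-3\right)\right)\right) 85 = \left(-4 + 2 \sqrt{2}\right) \left(-41 - \frac{10}{3}\right) 85 = \left(-4 + 2 \sqrt{2}\right) \left(- \frac{133}{3}\right) 85 = \left(\frac{532}{3} - \frac{266 \sqrt{2}}{3}\right) 85 = \frac{45220}{3} - \frac{22610 \sqrt{2}}{3}$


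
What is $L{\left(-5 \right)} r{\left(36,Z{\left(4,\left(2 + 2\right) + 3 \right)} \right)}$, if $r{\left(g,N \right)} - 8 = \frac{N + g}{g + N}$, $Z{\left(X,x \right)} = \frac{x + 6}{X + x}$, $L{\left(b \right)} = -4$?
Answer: $-36$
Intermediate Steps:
$Z{\left(X,x \right)} = \frac{6 + x}{X + x}$
$r{\left(g,N \right)} = 9$ ($r{\left(g,N \right)} = 8 + \frac{N + g}{g + N} = 8 + \frac{N + g}{N + g} = 8 + 1 = 9$)
$L{\left(-5 \right)} r{\left(36,Z{\left(4,\left(2 + 2\right) + 3 \right)} \right)} = \left(-4\right) 9 = -36$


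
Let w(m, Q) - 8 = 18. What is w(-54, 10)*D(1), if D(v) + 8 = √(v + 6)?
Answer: -208 + 26*√7 ≈ -139.21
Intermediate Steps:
w(m, Q) = 26 (w(m, Q) = 8 + 18 = 26)
D(v) = -8 + √(6 + v) (D(v) = -8 + √(v + 6) = -8 + √(6 + v))
w(-54, 10)*D(1) = 26*(-8 + √(6 + 1)) = 26*(-8 + √7) = -208 + 26*√7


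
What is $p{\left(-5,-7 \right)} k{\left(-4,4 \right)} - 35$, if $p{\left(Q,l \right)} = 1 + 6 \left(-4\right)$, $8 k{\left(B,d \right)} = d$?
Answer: $- \frac{93}{2} \approx -46.5$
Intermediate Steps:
$k{\left(B,d \right)} = \frac{d}{8}$
$p{\left(Q,l \right)} = -23$ ($p{\left(Q,l \right)} = 1 - 24 = -23$)
$p{\left(-5,-7 \right)} k{\left(-4,4 \right)} - 35 = - 23 \cdot \frac{1}{8} \cdot 4 - 35 = \left(-23\right) \frac{1}{2} - 35 = - \frac{23}{2} - 35 = - \frac{93}{2}$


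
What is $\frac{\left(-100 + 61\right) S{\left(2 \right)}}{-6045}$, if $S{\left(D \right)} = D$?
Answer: $\frac{2}{155} \approx 0.012903$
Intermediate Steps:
$\frac{\left(-100 + 61\right) S{\left(2 \right)}}{-6045} = \frac{\left(-100 + 61\right) 2}{-6045} = \left(-39\right) 2 \left(- \frac{1}{6045}\right) = \left(-78\right) \left(- \frac{1}{6045}\right) = \frac{2}{155}$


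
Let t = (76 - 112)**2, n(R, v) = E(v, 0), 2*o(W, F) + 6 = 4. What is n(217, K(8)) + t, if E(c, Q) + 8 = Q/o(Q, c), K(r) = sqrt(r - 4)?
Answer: 1288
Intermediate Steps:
K(r) = sqrt(-4 + r)
o(W, F) = -1 (o(W, F) = -3 + (1/2)*4 = -3 + 2 = -1)
E(c, Q) = -8 - Q (E(c, Q) = -8 + Q/(-1) = -8 + Q*(-1) = -8 - Q)
n(R, v) = -8 (n(R, v) = -8 - 1*0 = -8 + 0 = -8)
t = 1296 (t = (-36)**2 = 1296)
n(217, K(8)) + t = -8 + 1296 = 1288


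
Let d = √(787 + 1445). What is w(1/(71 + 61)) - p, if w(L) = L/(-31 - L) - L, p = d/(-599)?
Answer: -4225/540276 + 6*√62/599 ≈ 0.071051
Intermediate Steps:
d = 6*√62 (d = √2232 = 6*√62 ≈ 47.244)
p = -6*√62/599 (p = (6*√62)/(-599) = (6*√62)*(-1/599) = -6*√62/599 ≈ -0.078871)
w(L) = -L + L/(-31 - L)
w(1/(71 + 61)) - p = -(32 + 1/(71 + 61))/((71 + 61)*(31 + 1/(71 + 61))) - (-6)*√62/599 = -1*(32 + 1/132)/(132*(31 + 1/132)) + 6*√62/599 = -1*1/132*(32 + 1/132)/(31 + 1/132) + 6*√62/599 = -1*1/132*4225/132/4093/132 + 6*√62/599 = -1*1/132*132/4093*4225/132 + 6*√62/599 = -4225/540276 + 6*√62/599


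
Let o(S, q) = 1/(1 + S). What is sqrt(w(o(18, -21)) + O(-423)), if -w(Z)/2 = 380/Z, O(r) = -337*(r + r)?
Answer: sqrt(270662) ≈ 520.25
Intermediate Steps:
O(r) = -674*r
w(Z) = -760/Z
sqrt(w(o(18, -21)) + O(-423)) = sqrt(-760/(1/(1 + 18)) - 674*(-423)) = sqrt(-760/(1/19) + 285102) = sqrt(-760/1/19 + 285102) = sqrt(-760*19 + 285102) = sqrt(-14440 + 285102) = sqrt(270662)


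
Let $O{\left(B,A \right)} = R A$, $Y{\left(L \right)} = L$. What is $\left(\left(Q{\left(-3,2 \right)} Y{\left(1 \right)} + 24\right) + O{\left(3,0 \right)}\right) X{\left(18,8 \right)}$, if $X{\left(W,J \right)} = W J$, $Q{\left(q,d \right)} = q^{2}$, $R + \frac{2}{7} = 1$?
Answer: $4752$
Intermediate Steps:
$R = \frac{5}{7}$ ($R = - \frac{2}{7} + 1 = \frac{5}{7} \approx 0.71429$)
$O{\left(B,A \right)} = \frac{5 A}{7}$
$X{\left(W,J \right)} = J W$
$\left(\left(Q{\left(-3,2 \right)} Y{\left(1 \right)} + 24\right) + O{\left(3,0 \right)}\right) X{\left(18,8 \right)} = \left(\left(\left(-3\right)^{2} \cdot 1 + 24\right) + \frac{5}{7} \cdot 0\right) 8 \cdot 18 = \left(\left(9 \cdot 1 + 24\right) + 0\right) 144 = \left(\left(9 + 24\right) + 0\right) 144 = \left(33 + 0\right) 144 = 33 \cdot 144 = 4752$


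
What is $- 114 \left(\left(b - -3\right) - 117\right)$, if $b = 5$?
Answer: $12426$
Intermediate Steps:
$- 114 \left(\left(b - -3\right) - 117\right) = - 114 \left(\left(5 - -3\right) - 117\right) = - 114 \left(\left(5 + 3\right) - 117\right) = - 114 \left(8 - 117\right) = \left(-114\right) \left(-109\right) = 12426$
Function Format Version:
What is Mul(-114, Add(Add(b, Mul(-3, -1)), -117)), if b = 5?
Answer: 12426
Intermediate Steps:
Mul(-114, Add(Add(b, Mul(-3, -1)), -117)) = Mul(-114, Add(Add(5, Mul(-3, -1)), -117)) = Mul(-114, Add(Add(5, 3), -117)) = Mul(-114, Add(8, -117)) = Mul(-114, -109) = 12426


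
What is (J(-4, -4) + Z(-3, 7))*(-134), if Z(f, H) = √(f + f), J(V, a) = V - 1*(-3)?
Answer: 134 - 134*I*√6 ≈ 134.0 - 328.23*I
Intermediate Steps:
J(V, a) = 3 + V (J(V, a) = V + 3 = 3 + V)
Z(f, H) = √2*√f (Z(f, H) = √(2*f) = √2*√f)
(J(-4, -4) + Z(-3, 7))*(-134) = ((3 - 4) + √2*√(-3))*(-134) = (-1 + √2*(I*√3))*(-134) = (-1 + I*√6)*(-134) = 134 - 134*I*√6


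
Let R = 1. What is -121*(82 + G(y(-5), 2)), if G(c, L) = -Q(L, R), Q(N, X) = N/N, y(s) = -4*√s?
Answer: -9801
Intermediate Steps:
Q(N, X) = 1
G(c, L) = -1 (G(c, L) = -1*1 = -1)
-121*(82 + G(y(-5), 2)) = -121*(82 - 1) = -121*81 = -9801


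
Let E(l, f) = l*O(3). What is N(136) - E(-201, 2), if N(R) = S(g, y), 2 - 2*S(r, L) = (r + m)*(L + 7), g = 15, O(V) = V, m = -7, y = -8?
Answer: 608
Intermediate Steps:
S(r, L) = 1 - (-7 + r)*(7 + L)/2 (S(r, L) = 1 - (r - 7)*(L + 7)/2 = 1 - (-7 + r)*(7 + L)/2)
E(l, f) = 3*l (E(l, f) = l*3 = 3*l)
N(R) = 5 (N(R) = 51/2 - 7/2*15 + (7/2)*(-8) - 1/2*(-8)*15 = 51/2 - 105/2 - 28 + 60 = 5)
N(136) - E(-201, 2) = 5 - 3*(-201) = 5 - 1*(-603) = 5 + 603 = 608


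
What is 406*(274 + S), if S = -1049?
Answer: -314650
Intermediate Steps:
406*(274 + S) = 406*(274 - 1049) = 406*(-775) = -314650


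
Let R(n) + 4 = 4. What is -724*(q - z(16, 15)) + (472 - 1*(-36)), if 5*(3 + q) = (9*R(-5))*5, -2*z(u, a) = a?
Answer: -2750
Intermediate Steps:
R(n) = 0 (R(n) = -4 + 4 = 0)
z(u, a) = -a/2
q = -3 (q = -3 + ((9*0)*5)/5 = -3 + (0*5)/5 = -3 + (1/5)*0 = -3 + 0 = -3)
-724*(q - z(16, 15)) + (472 - 1*(-36)) = -724*(-3 - (-1)*15/2) + (472 - 1*(-36)) = -724*(-3 - 1*(-15/2)) + (472 + 36) = -724*(-3 + 15/2) + 508 = -724*9/2 + 508 = -3258 + 508 = -2750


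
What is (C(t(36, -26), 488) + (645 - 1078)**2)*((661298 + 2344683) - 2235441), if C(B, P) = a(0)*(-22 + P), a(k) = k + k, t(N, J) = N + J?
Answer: 144467774060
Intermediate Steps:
t(N, J) = J + N
a(k) = 2*k
C(B, P) = 0 (C(B, P) = (2*0)*(-22 + P) = 0*(-22 + P) = 0)
(C(t(36, -26), 488) + (645 - 1078)**2)*((661298 + 2344683) - 2235441) = (0 + (645 - 1078)**2)*((661298 + 2344683) - 2235441) = (0 + (-433)**2)*(3005981 - 2235441) = (0 + 187489)*770540 = 187489*770540 = 144467774060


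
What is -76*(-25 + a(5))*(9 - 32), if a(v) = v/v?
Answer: -41952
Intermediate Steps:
a(v) = 1
-76*(-25 + a(5))*(9 - 32) = -76*(-25 + 1)*(9 - 32) = -(-1824)*(-23) = -76*552 = -41952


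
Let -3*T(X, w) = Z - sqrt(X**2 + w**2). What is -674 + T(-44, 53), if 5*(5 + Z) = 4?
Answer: -3363/5 + sqrt(4745)/3 ≈ -649.64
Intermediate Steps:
Z = -21/5 (Z = -5 + (1/5)*4 = -5 + 4/5 = -21/5 ≈ -4.2000)
T(X, w) = 7/5 + sqrt(X**2 + w**2)/3 (T(X, w) = -(-21/5 - sqrt(X**2 + w**2))/3 = 7/5 + sqrt(X**2 + w**2)/3)
-674 + T(-44, 53) = -674 + (7/5 + sqrt((-44)**2 + 53**2)/3) = -674 + (7/5 + sqrt(1936 + 2809)/3) = -674 + (7/5 + sqrt(4745)/3) = -3363/5 + sqrt(4745)/3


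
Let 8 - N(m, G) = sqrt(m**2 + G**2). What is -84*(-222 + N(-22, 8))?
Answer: 17976 + 168*sqrt(137) ≈ 19942.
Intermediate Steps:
N(m, G) = 8 - sqrt(G**2 + m**2) (N(m, G) = 8 - sqrt(m**2 + G**2) = 8 - sqrt(G**2 + m**2))
-84*(-222 + N(-22, 8)) = -84*(-222 + (8 - sqrt(8**2 + (-22)**2))) = -84*(-222 + (8 - sqrt(64 + 484))) = -84*(-222 + (8 - sqrt(548))) = -84*(-222 + (8 - 2*sqrt(137))) = -84*(-214 - 2*sqrt(137)) = 17976 + 168*sqrt(137)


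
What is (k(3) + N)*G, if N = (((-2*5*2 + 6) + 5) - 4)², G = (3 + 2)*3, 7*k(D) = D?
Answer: 17790/7 ≈ 2541.4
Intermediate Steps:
k(D) = D/7
G = 15 (G = 5*3 = 15)
N = 169 (N = (((-10*2 + 6) + 5) - 4)² = (((-20 + 6) + 5) - 4)² = ((-14 + 5) - 4)² = (-9 - 4)² = (-13)² = 169)
(k(3) + N)*G = ((⅐)*3 + 169)*15 = (3/7 + 169)*15 = (1186/7)*15 = 17790/7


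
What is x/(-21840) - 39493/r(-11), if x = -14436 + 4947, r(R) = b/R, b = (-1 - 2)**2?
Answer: 3162627907/65520 ≈ 48270.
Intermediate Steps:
b = 9 (b = (-3)**2 = 9)
r(R) = 9/R
x = -9489
x/(-21840) - 39493/r(-11) = -9489/(-21840) - 39493/(9/(-11)) = -9489*(-1/21840) - 39493/(9*(-1/11)) = 3163/7280 - 39493/(-9/11) = 3163/7280 - 39493*(-11/9) = 3163/7280 + 434423/9 = 3162627907/65520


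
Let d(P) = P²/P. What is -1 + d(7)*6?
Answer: 41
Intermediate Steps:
d(P) = P
-1 + d(7)*6 = -1 + 7*6 = -1 + 42 = 41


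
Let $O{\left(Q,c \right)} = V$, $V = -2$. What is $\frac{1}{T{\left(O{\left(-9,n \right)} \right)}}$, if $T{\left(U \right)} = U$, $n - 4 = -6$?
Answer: $- \frac{1}{2} \approx -0.5$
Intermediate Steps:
$n = -2$ ($n = 4 - 6 = -2$)
$O{\left(Q,c \right)} = -2$
$\frac{1}{T{\left(O{\left(-9,n \right)} \right)}} = \frac{1}{-2} = - \frac{1}{2}$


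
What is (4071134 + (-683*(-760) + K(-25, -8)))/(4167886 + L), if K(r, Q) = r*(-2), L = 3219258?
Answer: 573783/923393 ≈ 0.62139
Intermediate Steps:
K(r, Q) = -2*r
(4071134 + (-683*(-760) + K(-25, -8)))/(4167886 + L) = (4071134 + (-683*(-760) - 2*(-25)))/(4167886 + 3219258) = (4071134 + (519080 + 50))/7387144 = (4071134 + 519130)*(1/7387144) = 4590264*(1/7387144) = 573783/923393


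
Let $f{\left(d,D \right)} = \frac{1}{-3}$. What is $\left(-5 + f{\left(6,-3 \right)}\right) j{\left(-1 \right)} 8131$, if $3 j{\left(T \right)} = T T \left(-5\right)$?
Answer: $\frac{650480}{9} \approx 72276.0$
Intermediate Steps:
$f{\left(d,D \right)} = - \frac{1}{3}$
$j{\left(T \right)} = - \frac{5 T^{2}}{3}$ ($j{\left(T \right)} = \frac{T T \left(-5\right)}{3} = \frac{T^{2} \left(-5\right)}{3} = \frac{\left(-5\right) T^{2}}{3} = - \frac{5 T^{2}}{3}$)
$\left(-5 + f{\left(6,-3 \right)}\right) j{\left(-1 \right)} 8131 = \left(-5 - \frac{1}{3}\right) \left(- \frac{5 \left(-1\right)^{2}}{3}\right) 8131 = - \frac{16 \left(\left(- \frac{5}{3}\right) 1\right)}{3} \cdot 8131 = \left(- \frac{16}{3}\right) \left(- \frac{5}{3}\right) 8131 = \frac{80}{9} \cdot 8131 = \frac{650480}{9}$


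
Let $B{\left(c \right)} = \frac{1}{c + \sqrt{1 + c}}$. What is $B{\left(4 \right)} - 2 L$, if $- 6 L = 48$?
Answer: $\frac{180}{11} - \frac{\sqrt{5}}{11} \approx 16.16$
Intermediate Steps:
$L = -8$ ($L = \left(- \frac{1}{6}\right) 48 = -8$)
$B{\left(4 \right)} - 2 L = \frac{1}{4 + \sqrt{1 + 4}} - -16 = \frac{1}{4 + \sqrt{5}} + 16 = 16 + \frac{1}{4 + \sqrt{5}}$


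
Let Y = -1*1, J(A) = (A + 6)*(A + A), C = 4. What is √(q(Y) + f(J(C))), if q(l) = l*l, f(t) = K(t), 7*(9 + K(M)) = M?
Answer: 2*√42/7 ≈ 1.8516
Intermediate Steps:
J(A) = 2*A*(6 + A) (J(A) = (6 + A)*(2*A) = 2*A*(6 + A))
K(M) = -9 + M/7
Y = -1
f(t) = -9 + t/7
q(l) = l²
√(q(Y) + f(J(C))) = √((-1)² + (-9 + (2*4*(6 + 4))/7)) = √(1 + (-9 + (2*4*10)/7)) = √(1 + (-9 + (⅐)*80)) = √(1 + (-9 + 80/7)) = √(1 + 17/7) = √(24/7) = 2*√42/7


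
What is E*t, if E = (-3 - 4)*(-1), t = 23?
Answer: 161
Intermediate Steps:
E = 7 (E = -7*(-1) = 7)
E*t = 7*23 = 161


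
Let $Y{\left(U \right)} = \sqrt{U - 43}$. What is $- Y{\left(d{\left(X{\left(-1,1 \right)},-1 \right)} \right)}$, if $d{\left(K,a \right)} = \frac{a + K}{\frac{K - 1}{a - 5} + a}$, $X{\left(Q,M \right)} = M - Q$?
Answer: $- \frac{i \sqrt{2149}}{7} \approx - 6.6225 i$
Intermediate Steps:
$d{\left(K,a \right)} = \frac{K + a}{a + \frac{-1 + K}{-5 + a}}$ ($d{\left(K,a \right)} = \frac{K + a}{\frac{-1 + K}{-5 + a} + a} = \frac{K + a}{a + \frac{-1 + K}{-5 + a}}$)
$Y{\left(U \right)} = \sqrt{-43 + U}$
$- Y{\left(d{\left(X{\left(-1,1 \right)},-1 \right)} \right)} = - \sqrt{-43 + \frac{\left(-1\right)^{2} - 5 \left(1 - -1\right) - -5 + \left(1 - -1\right) \left(-1\right)}{-1 + \left(1 - -1\right) + \left(-1\right)^{2} - -5}} = - \sqrt{-43 + \frac{1 - 5 \left(1 + 1\right) + 5 + \left(1 + 1\right) \left(-1\right)}{-1 + \left(1 + 1\right) + 1 + 5}} = - \sqrt{-43 + \frac{1 - 10 + 5 + 2 \left(-1\right)}{-1 + 2 + 1 + 5}} = - \sqrt{-43 + \frac{1 - 10 + 5 - 2}{7}} = - \sqrt{-43 + \frac{1}{7} \left(-6\right)} = - \sqrt{-43 - \frac{6}{7}} = - \sqrt{- \frac{307}{7}} = - \frac{i \sqrt{2149}}{7}$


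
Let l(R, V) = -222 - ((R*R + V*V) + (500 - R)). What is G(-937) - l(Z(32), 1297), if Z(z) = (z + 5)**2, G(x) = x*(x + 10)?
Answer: 4424322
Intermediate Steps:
G(x) = x*(10 + x)
Z(z) = (5 + z)**2
l(R, V) = -722 + R - R**2 - V**2 (l(R, V) = -222 - ((R**2 + V**2) + (500 - R)) = -222 - (500 + R**2 + V**2 - R) = -222 + (-500 + R - R**2 - V**2) = -722 + R - R**2 - V**2)
G(-937) - l(Z(32), 1297) = -937*(10 - 937) - (-722 + (5 + 32)**2 - ((5 + 32)**2)**2 - 1*1297**2) = -937*(-927) - (-722 + 37**2 - (37**2)**2 - 1*1682209) = 868599 - (-722 + 1369 - 1*1369**2 - 1682209) = 868599 - (-722 + 1369 - 1*1874161 - 1682209) = 868599 - (-722 + 1369 - 1874161 - 1682209) = 868599 - 1*(-3555723) = 868599 + 3555723 = 4424322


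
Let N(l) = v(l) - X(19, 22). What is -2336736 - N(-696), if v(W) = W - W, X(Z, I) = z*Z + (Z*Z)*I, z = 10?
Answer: -2328604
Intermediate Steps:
X(Z, I) = 10*Z + I*Z² (X(Z, I) = 10*Z + (Z*Z)*I = 10*Z + Z²*I = 10*Z + I*Z²)
v(W) = 0
N(l) = -8132 (N(l) = 0 - 19*(10 + 22*19) = 0 - 19*(10 + 418) = 0 - 19*428 = 0 - 1*8132 = 0 - 8132 = -8132)
-2336736 - N(-696) = -2336736 - 1*(-8132) = -2336736 + 8132 = -2328604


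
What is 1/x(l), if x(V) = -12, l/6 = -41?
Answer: -1/12 ≈ -0.083333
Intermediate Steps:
l = -246 (l = 6*(-41) = -246)
1/x(l) = 1/(-12) = -1/12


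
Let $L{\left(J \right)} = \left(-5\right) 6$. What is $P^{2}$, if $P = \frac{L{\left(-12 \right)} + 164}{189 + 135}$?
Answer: $\frac{4489}{26244} \approx 0.17105$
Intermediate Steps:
$L{\left(J \right)} = -30$
$P = \frac{67}{162}$ ($P = \frac{-30 + 164}{189 + 135} = \frac{134}{324} = 134 \cdot \frac{1}{324} = \frac{67}{162} \approx 0.41358$)
$P^{2} = \left(\frac{67}{162}\right)^{2} = \frac{4489}{26244}$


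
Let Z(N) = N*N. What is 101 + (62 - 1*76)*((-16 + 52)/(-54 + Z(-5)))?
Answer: 3433/29 ≈ 118.38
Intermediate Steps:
Z(N) = N²
101 + (62 - 1*76)*((-16 + 52)/(-54 + Z(-5))) = 101 + (62 - 1*76)*((-16 + 52)/(-54 + (-5)²)) = 101 + (62 - 76)*(36/(-54 + 25)) = 101 - 504/(-29) = 101 - 504*(-1)/29 = 101 - 14*(-36/29) = 101 + 504/29 = 3433/29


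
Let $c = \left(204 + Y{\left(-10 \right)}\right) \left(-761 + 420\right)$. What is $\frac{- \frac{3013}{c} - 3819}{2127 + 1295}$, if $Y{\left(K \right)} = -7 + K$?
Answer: $- \frac{121761580}{109105337} \approx -1.116$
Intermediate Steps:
$c = -63767$ ($c = \left(204 - 17\right) \left(-761 + 420\right) = \left(204 - 17\right) \left(-341\right) = 187 \left(-341\right) = -63767$)
$\frac{- \frac{3013}{c} - 3819}{2127 + 1295} = \frac{- \frac{3013}{-63767} - 3819}{2127 + 1295} = \frac{\left(-3013\right) \left(- \frac{1}{63767}\right) - 3819}{3422} = \left(\frac{3013}{63767} - 3819\right) \frac{1}{3422} = \left(- \frac{243523160}{63767}\right) \frac{1}{3422} = - \frac{121761580}{109105337}$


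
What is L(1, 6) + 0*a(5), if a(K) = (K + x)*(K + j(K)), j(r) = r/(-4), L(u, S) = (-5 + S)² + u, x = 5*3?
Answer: 2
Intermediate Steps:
x = 15
L(u, S) = u + (-5 + S)²
j(r) = -r/4 (j(r) = r*(-¼) = -r/4)
a(K) = 3*K*(15 + K)/4 (a(K) = (K + 15)*(K - K/4) = (15 + K)*(3*K/4) = 3*K*(15 + K)/4)
L(1, 6) + 0*a(5) = (1 + (-5 + 6)²) + 0*((¾)*5*(15 + 5)) = (1 + 1²) + 0*((¾)*5*20) = (1 + 1) + 0*75 = 2 + 0 = 2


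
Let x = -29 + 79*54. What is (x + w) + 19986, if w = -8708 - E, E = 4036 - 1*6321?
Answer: 17800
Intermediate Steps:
E = -2285 (E = 4036 - 6321 = -2285)
w = -6423 (w = -8708 - 1*(-2285) = -8708 + 2285 = -6423)
x = 4237 (x = -29 + 4266 = 4237)
(x + w) + 19986 = (4237 - 6423) + 19986 = -2186 + 19986 = 17800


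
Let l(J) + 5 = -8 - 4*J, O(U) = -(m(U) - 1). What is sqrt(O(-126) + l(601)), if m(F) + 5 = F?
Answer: I*sqrt(2285) ≈ 47.802*I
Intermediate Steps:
m(F) = -5 + F
O(U) = 6 - U (O(U) = -((-5 + U) - 1) = -(-6 + U) = 6 - U)
l(J) = -13 - 4*J (l(J) = -5 + (-8 - 4*J) = -13 - 4*J)
sqrt(O(-126) + l(601)) = sqrt((6 - 1*(-126)) + (-13 - 4*601)) = sqrt((6 + 126) + (-13 - 2404)) = sqrt(132 - 2417) = sqrt(-2285) = I*sqrt(2285)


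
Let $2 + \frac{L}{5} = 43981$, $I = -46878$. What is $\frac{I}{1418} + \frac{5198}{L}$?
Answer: $- \frac{5150433523}{155905555} \approx -33.036$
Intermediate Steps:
$L = 219895$ ($L = -10 + 5 \cdot 43981 = -10 + 219905 = 219895$)
$\frac{I}{1418} + \frac{5198}{L} = - \frac{46878}{1418} + \frac{5198}{219895} = \left(-46878\right) \frac{1}{1418} + 5198 \cdot \frac{1}{219895} = - \frac{23439}{709} + \frac{5198}{219895} = - \frac{5150433523}{155905555}$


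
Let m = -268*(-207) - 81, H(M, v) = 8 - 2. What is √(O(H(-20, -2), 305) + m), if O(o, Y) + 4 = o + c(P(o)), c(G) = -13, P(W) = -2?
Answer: 2*√13846 ≈ 235.34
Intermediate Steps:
H(M, v) = 6
O(o, Y) = -17 + o (O(o, Y) = -4 + (o - 13) = -4 + (-13 + o) = -17 + o)
m = 55395 (m = 55476 - 81 = 55395)
√(O(H(-20, -2), 305) + m) = √((-17 + 6) + 55395) = √(-11 + 55395) = √55384 = 2*√13846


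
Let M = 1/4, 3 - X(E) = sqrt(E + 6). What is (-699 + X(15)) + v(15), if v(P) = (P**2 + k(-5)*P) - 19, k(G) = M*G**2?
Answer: -1585/4 - sqrt(21) ≈ -400.83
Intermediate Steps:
X(E) = 3 - sqrt(6 + E) (X(E) = 3 - sqrt(E + 6) = 3 - sqrt(6 + E))
M = 1/4 ≈ 0.25000
k(G) = G**2/4
v(P) = -19 + P**2 + 25*P/4 (v(P) = (P**2 + ((1/4)*(-5)**2)*P) - 19 = (P**2 + ((1/4)*25)*P) - 19 = (P**2 + 25*P/4) - 19 = -19 + P**2 + 25*P/4)
(-699 + X(15)) + v(15) = (-699 + (3 - sqrt(6 + 15))) + (-19 + 15**2 + (25/4)*15) = (-699 + (3 - sqrt(21))) + (-19 + 225 + 375/4) = (-696 - sqrt(21)) + 1199/4 = -1585/4 - sqrt(21)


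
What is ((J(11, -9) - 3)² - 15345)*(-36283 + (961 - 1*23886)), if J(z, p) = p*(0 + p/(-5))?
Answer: 22168008072/25 ≈ 8.8672e+8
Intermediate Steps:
J(z, p) = -p²/5 (J(z, p) = p*(0 + p*(-⅕)) = p*(0 - p/5) = p*(-p/5) = -p²/5)
((J(11, -9) - 3)² - 15345)*(-36283 + (961 - 1*23886)) = ((-⅕*(-9)² - 3)² - 15345)*(-36283 + (961 - 1*23886)) = ((-⅕*81 - 3)² - 15345)*(-36283 + (961 - 23886)) = ((-81/5 - 3)² - 15345)*(-36283 - 22925) = ((-96/5)² - 15345)*(-59208) = (9216/25 - 15345)*(-59208) = -374409/25*(-59208) = 22168008072/25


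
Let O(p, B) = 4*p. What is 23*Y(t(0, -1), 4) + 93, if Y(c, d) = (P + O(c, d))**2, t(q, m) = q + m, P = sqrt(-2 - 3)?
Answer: 346 - 184*I*sqrt(5) ≈ 346.0 - 411.44*I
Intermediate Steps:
P = I*sqrt(5) (P = sqrt(-5) = I*sqrt(5) ≈ 2.2361*I)
t(q, m) = m + q
Y(c, d) = (4*c + I*sqrt(5))**2 (Y(c, d) = (I*sqrt(5) + 4*c)**2 = (4*c + I*sqrt(5))**2)
23*Y(t(0, -1), 4) + 93 = 23*(4*(-1 + 0) + I*sqrt(5))**2 + 93 = 23*(4*(-1) + I*sqrt(5))**2 + 93 = 23*(-4 + I*sqrt(5))**2 + 93 = 93 + 23*(-4 + I*sqrt(5))**2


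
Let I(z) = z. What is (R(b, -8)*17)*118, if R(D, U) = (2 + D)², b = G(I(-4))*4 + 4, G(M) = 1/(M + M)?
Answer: 121363/2 ≈ 60682.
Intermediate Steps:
G(M) = 1/(2*M)
b = 7/2 (b = ((½)/(-4))*4 + 4 = ((½)*(-¼))*4 + 4 = -⅛*4 + 4 = -½ + 4 = 7/2 ≈ 3.5000)
(R(b, -8)*17)*118 = ((2 + 7/2)²*17)*118 = ((11/2)²*17)*118 = ((121/4)*17)*118 = (2057/4)*118 = 121363/2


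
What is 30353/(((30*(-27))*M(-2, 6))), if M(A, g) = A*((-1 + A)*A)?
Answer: 30353/9720 ≈ 3.1227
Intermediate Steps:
M(A, g) = A**2*(-1 + A) (M(A, g) = A*(A*(-1 + A)) = A**2*(-1 + A))
30353/(((30*(-27))*M(-2, 6))) = 30353/(((30*(-27))*((-2)**2*(-1 - 2)))) = 30353/((-3240*(-3))) = 30353/((-810*(-12))) = 30353/9720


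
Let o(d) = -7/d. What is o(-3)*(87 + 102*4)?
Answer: 1155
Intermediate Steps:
o(-3)*(87 + 102*4) = (-7/(-3))*(87 + 102*4) = (-7*(-1/3))*(87 + 408) = (7/3)*495 = 1155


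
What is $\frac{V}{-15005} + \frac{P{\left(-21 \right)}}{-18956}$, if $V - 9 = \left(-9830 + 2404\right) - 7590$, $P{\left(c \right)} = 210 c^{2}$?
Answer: $- \frac{78938597}{20316770} \approx -3.8854$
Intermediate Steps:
$V = -15007$ ($V = 9 + \left(\left(-9830 + 2404\right) - 7590\right) = 9 - 15016 = -15007$)
$\frac{V}{-15005} + \frac{P{\left(-21 \right)}}{-18956} = - \frac{15007}{-15005} + \frac{210 \left(-21\right)^{2}}{-18956} = \left(-15007\right) \left(- \frac{1}{15005}\right) + 210 \cdot 441 \left(- \frac{1}{18956}\right) = \frac{15007}{15005} + 92610 \left(- \frac{1}{18956}\right) = \frac{15007}{15005} - \frac{6615}{1354} = - \frac{78938597}{20316770}$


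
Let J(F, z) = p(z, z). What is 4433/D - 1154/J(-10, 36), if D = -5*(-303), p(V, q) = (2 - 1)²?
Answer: -1743877/1515 ≈ -1151.1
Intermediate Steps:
p(V, q) = 1 (p(V, q) = 1² = 1)
D = 1515
J(F, z) = 1
4433/D - 1154/J(-10, 36) = 4433/1515 - 1154/1 = 4433*(1/1515) - 1154*1 = 4433/1515 - 1154 = -1743877/1515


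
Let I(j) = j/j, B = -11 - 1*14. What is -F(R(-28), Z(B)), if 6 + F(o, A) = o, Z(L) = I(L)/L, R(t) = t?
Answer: 34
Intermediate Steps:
B = -25 (B = -11 - 14 = -25)
I(j) = 1
Z(L) = 1/L
F(o, A) = -6 + o
-F(R(-28), Z(B)) = -(-6 - 28) = -1*(-34) = 34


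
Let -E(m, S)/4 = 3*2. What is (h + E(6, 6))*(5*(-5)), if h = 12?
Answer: 300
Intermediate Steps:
E(m, S) = -24 (E(m, S) = -12*2 = -4*6 = -24)
(h + E(6, 6))*(5*(-5)) = (12 - 24)*(5*(-5)) = -12*(-25) = 300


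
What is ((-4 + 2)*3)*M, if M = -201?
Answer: 1206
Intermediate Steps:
((-4 + 2)*3)*M = ((-4 + 2)*3)*(-201) = -2*3*(-201) = -6*(-201) = 1206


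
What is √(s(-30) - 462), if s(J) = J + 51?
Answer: 21*I ≈ 21.0*I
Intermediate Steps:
s(J) = 51 + J
√(s(-30) - 462) = √((51 - 30) - 462) = √(21 - 462) = √(-441) = 21*I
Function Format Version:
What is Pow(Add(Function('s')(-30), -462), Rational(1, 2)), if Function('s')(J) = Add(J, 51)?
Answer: Mul(21, I) ≈ Mul(21.000, I)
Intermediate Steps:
Function('s')(J) = Add(51, J)
Pow(Add(Function('s')(-30), -462), Rational(1, 2)) = Pow(Add(Add(51, -30), -462), Rational(1, 2)) = Pow(Add(21, -462), Rational(1, 2)) = Pow(-441, Rational(1, 2)) = Mul(21, I)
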